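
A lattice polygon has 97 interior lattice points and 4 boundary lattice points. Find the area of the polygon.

By Pick's theorem, A = I + B/2 − 1 = 97 + 4/2 − 1 = 98.

98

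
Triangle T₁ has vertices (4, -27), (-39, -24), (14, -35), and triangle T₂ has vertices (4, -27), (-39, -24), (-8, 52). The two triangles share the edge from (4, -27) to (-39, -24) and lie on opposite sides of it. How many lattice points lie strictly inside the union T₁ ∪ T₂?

1836

The union is the simple quadrilateral with vertices (4, -27), (14, -35), (-39, -24), (-8, 52) in order.
The shoelace formula gives twice the area as |(4·(-35) − 14·(-27)) + (14·(-24) − (-39)·(-35)) + ((-39)·52 − (-8)·(-24)) + ((-8)·(-27) − 4·52)| = 3675, so the area is 1837.5.
The number of boundary lattice points is Σ gcd(|Δx|,|Δy|) = gcd(10,8) + gcd(53,11) + gcd(31,76) + gcd(12,79) = 2+1+1+1 = 5.
By Pick's theorem I = A − B/2 + 1 = 1837.5 − 5/2 + 1 = 1836.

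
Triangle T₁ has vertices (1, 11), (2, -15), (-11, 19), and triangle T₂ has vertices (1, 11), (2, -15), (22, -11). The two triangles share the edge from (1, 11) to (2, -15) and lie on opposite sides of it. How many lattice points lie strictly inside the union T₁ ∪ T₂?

410

The union is the simple quadrilateral with vertices (1, 11), (-11, 19), (2, -15), (22, -11) in order.
Using the shoelace formula, 2A = |(1·19 − (-11)·11) + ((-11)·(-15) − 2·19) + (2·(-11) − 22·(-15)) + (22·11 − 1·(-11))| = 828, so the area is 414.
The number of boundary lattice points is Σ gcd(|Δx|,|Δy|) = gcd(12,8) + gcd(13,34) + gcd(20,4) + gcd(21,22) = 4+1+4+1 = 10.
By Pick's theorem I = A − B/2 + 1 = 414 − 10/2 + 1 = 410.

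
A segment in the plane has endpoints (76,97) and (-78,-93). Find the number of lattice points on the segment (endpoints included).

3

The number of lattice points on a segment between lattice points is gcd(|Δx|,|Δy|) + 1 = gcd(154,190) + 1 = 2 + 1 = 3.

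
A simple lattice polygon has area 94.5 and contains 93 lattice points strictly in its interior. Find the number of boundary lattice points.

5

Pick's theorem gives A = I + B/2 − 1, so B = 2(A − I + 1) = 2(94.5 − 93 + 1) = 5.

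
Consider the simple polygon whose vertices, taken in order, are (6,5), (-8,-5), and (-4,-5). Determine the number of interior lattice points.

The shoelace formula gives twice the area as |[6·(-5) − (-8)·5] + [(-8)·(-5) − (-4)·(-5)] + [(-4)·5 − 6·(-5)]| = 40, so the area is 20.
Summing gcd(|Δx|,|Δy|) over the edges gives the boundary count: gcd(14,10) + gcd(4,0) + gcd(10,10) = 2+4+10 = 16.
By Pick's theorem A = I + B/2 − 1, so I = 20 − 16/2 + 1 = 13.

13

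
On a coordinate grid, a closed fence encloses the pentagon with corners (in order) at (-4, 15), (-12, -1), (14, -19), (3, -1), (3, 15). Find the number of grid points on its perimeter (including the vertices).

34

The number of boundary lattice points is Σ gcd(|Δx|,|Δy|) = gcd(8,16) + gcd(26,18) + gcd(11,18) + gcd(0,16) + gcd(7,0) = 8+2+1+16+7 = 34.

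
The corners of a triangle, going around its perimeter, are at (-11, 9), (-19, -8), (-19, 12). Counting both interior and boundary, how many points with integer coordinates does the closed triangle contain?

Using the shoelace formula, 2A = |((-11)·(-8) − (-19)·9) + ((-19)·12 − (-19)·(-8)) + ((-19)·9 − (-11)·12)| = 160, so the area is 80.
Along each edge there are gcd(|Δx|,|Δy|)+1 lattice points, so counting each shared vertex once the boundary has gcd(8,17) + gcd(0,20) + gcd(8,3) = 1+20+1 = 22.
Pick's theorem gives I = A − B/2 + 1 = 80 − 22/2 + 1 = 70, so the closed region contains I + B = 70 + 22 = 92 lattice points.

92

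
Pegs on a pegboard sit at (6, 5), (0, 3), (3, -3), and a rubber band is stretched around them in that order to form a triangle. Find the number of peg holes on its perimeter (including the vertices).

6

Summing gcd(|Δx|,|Δy|) over the edges gives the boundary count: gcd(6,2) + gcd(3,6) + gcd(3,8) = 2+3+1 = 6.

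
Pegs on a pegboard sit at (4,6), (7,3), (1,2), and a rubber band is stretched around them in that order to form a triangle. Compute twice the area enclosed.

21

Using the shoelace formula, 2A = |(4·3 − 7·6) + (7·2 − 1·3) + (1·6 − 4·2)| = 21, so the area is 21/2.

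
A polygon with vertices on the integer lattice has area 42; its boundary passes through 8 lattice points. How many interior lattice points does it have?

From Pick's theorem, I = A − B/2 + 1 = 42 − 8/2 + 1 = 39.

39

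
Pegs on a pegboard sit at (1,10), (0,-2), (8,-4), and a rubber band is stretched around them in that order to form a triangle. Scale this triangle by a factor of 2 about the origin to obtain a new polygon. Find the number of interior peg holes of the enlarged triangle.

187

The shoelace formula gives twice the area as |[1·(-2) − 0·10] + [0·(-4) − 8·(-2)] + [8·10 − 1·(-4)]| = 98, so the area is 49.
Summing gcd(|Δx|,|Δy|) over the edges gives the boundary count: gcd(1,12) + gcd(8,2) + gcd(7,14) = 1+2+7 = 10.
Scaling by 2 multiplies the area by 2² = 4 (so the new area is 196) and multiplies the boundary lattice-point count by 2, giving 20.
By Pick's theorem, the interior count of the dilated polygon is 196 − 20/2 + 1 = 187.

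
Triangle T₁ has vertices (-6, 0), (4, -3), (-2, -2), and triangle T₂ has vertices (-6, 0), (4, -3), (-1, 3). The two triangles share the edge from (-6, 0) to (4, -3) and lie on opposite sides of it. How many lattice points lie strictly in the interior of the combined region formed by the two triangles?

The union is the simple quadrilateral with vertices (-6, 0), (-2, -2), (4, -3), (-1, 3) in order.
The shoelace formula gives twice the area as |((-6)·(-2) − (-2)·0) + ((-2)·(-3) − 4·(-2)) + (4·3 − (-1)·(-3)) + ((-1)·0 − (-6)·3)| = 53, so the area is 53/2.
The number of boundary lattice points is Σ gcd(|Δx|,|Δy|) = gcd(4,2) + gcd(6,1) + gcd(5,6) + gcd(5,3) = 2+1+1+1 = 5.
By Pick's theorem I = A − B/2 + 1 = 53/2 − 5/2 + 1 = 25.

25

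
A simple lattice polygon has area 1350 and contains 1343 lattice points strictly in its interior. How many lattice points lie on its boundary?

Pick's theorem gives A = I + B/2 − 1, so B = 2(A − I + 1) = 2(1350 − 1343 + 1) = 16.

16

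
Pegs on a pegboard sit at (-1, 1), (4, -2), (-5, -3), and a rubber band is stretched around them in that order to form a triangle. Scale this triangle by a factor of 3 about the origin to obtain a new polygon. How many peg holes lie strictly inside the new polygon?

136

By the shoelace formula, twice the signed area is |[(-1)·(-2) − 4·1] + [4·(-3) − (-5)·(-2)] + [(-5)·1 − (-1)·(-3)]| = 32, so the area is 16.
Summing gcd(|Δx|,|Δy|) over the edges gives the boundary count: gcd(5,3) + gcd(9,1) + gcd(4,4) = 1+1+4 = 6.
Scaling by 3 multiplies the area by 3² = 9 (so the new area is 144) and multiplies the boundary lattice-point count by 3, giving 18.
By Pick's theorem, the interior count of the dilated polygon is 144 − 18/2 + 1 = 136.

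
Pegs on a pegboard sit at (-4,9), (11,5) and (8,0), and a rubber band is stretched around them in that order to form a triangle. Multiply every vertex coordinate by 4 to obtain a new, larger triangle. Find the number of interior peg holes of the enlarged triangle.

Using the shoelace formula, 2A = |((-4)·5 − 11·9) + (11·0 − 8·5) + (8·9 − (-4)·0)| = 87, so the area is 87/2.
Summing gcd(|Δx|,|Δy|) over the edges gives the boundary count: gcd(15,4) + gcd(3,5) + gcd(12,9) = 1+1+3 = 5.
Scaling by 4 multiplies the area by 4² = 16 (so the new area is 696) and multiplies the boundary lattice-point count by 4, giving 20.
By Pick's theorem, the interior count of the dilated polygon is 696 − 20/2 + 1 = 687.

687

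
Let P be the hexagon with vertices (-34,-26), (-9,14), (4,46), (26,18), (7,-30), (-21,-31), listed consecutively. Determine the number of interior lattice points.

2278

By the shoelace formula, twice the signed area is |[(-34)·14 − (-9)·(-26)] + [(-9)·46 − 4·14] + [4·18 − 26·46] + [26·(-30) − 7·18] + [7·(-31) − (-21)·(-30)] + [(-21)·(-26) − (-34)·(-31)]| = 4565, so the area is 2282.5.
Summing gcd(|Δx|,|Δy|) over the edges gives the boundary count: gcd(25,40) + gcd(13,32) + gcd(22,28) + gcd(19,48) + gcd(28,1) + gcd(13,5) = 5+1+2+1+1+1 = 11.
Pick's theorem gives I = A − B/2 + 1 = 2282.5 − 11/2 + 1 = 2278.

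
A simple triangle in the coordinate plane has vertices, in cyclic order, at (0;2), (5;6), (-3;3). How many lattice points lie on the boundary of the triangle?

Along each edge there are gcd(|Δx|,|Δy|)+1 lattice points, so counting each shared vertex once the boundary has gcd(5,4) + gcd(8,3) + gcd(3,1) = 1+1+1 = 3.

3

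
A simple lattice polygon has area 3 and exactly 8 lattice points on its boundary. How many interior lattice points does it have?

0

From Pick's theorem, I = A − B/2 + 1 = 3 − 8/2 + 1 = 0.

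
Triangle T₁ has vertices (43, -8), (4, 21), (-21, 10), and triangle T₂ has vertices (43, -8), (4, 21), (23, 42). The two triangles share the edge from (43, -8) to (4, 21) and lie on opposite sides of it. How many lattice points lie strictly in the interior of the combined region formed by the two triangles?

1256

The union is the simple quadrilateral with vertices (43, -8), (-21, 10), (4, 21), (23, 42) in order.
The shoelace formula gives twice the area as |[43·10 − (-21)·(-8)] + [(-21)·21 − 4·10] + [4·42 − 23·21] + [23·(-8) − 43·42]| = 2524, so the area is 1262.
Summing gcd(|Δx|,|Δy|) over the edges gives the boundary count: gcd(64,18) + gcd(25,11) + gcd(19,21) + gcd(20,50) = 2+1+1+10 = 14.
By Pick's theorem I = A − B/2 + 1 = 1262 − 14/2 + 1 = 1256.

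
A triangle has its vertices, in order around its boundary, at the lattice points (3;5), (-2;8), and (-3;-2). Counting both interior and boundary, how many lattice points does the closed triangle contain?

Using the shoelace formula, 2A = |(3·8 − (-2)·5) + ((-2)·(-2) − (-3)·8) + ((-3)·5 − 3·(-2))| = 53, so the area is 53/2.
Along each edge there are gcd(|Δx|,|Δy|)+1 lattice points, so counting each shared vertex once the boundary has gcd(5,3) + gcd(1,10) + gcd(6,7) = 1+1+1 = 3.
Pick's theorem gives I = A − B/2 + 1 = 53/2 − 3/2 + 1 = 26, so the closed region contains I + B = 26 + 3 = 29 lattice points.

29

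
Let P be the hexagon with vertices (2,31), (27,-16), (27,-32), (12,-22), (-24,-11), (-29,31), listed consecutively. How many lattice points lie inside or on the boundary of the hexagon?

Using the shoelace formula, 2A = |[2·(-16) − 27·31] + [27·(-32) − 27·(-16)] + [27·(-22) − 12·(-32)] + [12·(-11) − (-24)·(-22)] + [(-24)·31 − (-29)·(-11)] + [(-29)·31 − 2·31]| = 4195, so the area is 2097.5.
The number of boundary lattice points is Σ gcd(|Δx|,|Δy|) = gcd(25,47) + gcd(0,16) + gcd(15,10) + gcd(36,11) + gcd(5,42) + gcd(31,0) = 1+16+5+1+1+31 = 55.
Pick's theorem gives I = A − B/2 + 1 = 2097.5 − 55/2 + 1 = 2071, so the closed region contains I + B = 2071 + 55 = 2126 lattice points.

2126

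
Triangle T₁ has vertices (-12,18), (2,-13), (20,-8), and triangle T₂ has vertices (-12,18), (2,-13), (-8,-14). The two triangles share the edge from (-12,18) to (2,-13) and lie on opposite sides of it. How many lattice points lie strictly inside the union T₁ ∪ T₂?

473

The union is the simple quadrilateral with vertices (-12,18), (20,-8), (2,-13), (-8,-14) in order.
The shoelace formula gives twice the area as |((-12)·(-8) − 20·18) + (20·(-13) − 2·(-8)) + (2·(-14) − (-8)·(-13)) + ((-8)·18 − (-12)·(-14))| = 952, so the area is 476.
Along each edge there are gcd(|Δx|,|Δy|)+1 lattice points, so counting each shared vertex once the boundary has gcd(32,26) + gcd(18,5) + gcd(10,1) + gcd(4,32) = 2+1+1+4 = 8.
By Pick's theorem I = A − B/2 + 1 = 476 − 8/2 + 1 = 473.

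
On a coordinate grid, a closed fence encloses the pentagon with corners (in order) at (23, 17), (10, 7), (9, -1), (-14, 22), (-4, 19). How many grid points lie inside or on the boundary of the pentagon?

305

Using the shoelace formula, 2A = |[23·7 − 10·17] + [10·(-1) − 9·7] + [9·22 − (-14)·(-1)] + [(-14)·19 − (-4)·22] + [(-4)·17 − 23·19]| = 581, so the area is 581/2.
Along each edge there are gcd(|Δx|,|Δy|)+1 lattice points, so counting each shared vertex once the boundary has gcd(13,10) + gcd(1,8) + gcd(23,23) + gcd(10,3) + gcd(27,2) = 1+1+23+1+1 = 27.
Pick's theorem gives I = A − B/2 + 1 = 581/2 − 27/2 + 1 = 278, so the closed region contains I + B = 278 + 27 = 305 lattice points.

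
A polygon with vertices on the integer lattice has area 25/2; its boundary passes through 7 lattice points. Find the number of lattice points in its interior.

10

Pick's theorem A = I + B/2 − 1 rearranges to I = A − B/2 + 1 = 25/2 − 7/2 + 1 = 10.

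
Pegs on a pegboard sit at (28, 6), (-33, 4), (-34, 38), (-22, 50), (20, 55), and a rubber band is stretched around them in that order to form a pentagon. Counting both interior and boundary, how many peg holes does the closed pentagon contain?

By the shoelace formula, twice the signed area is |[28·4 − (-33)·6] + [(-33)·38 − (-34)·4] + [(-34)·50 − (-22)·38] + [(-22)·55 − 20·50] + [20·6 − 28·55]| = 5302, so the area is 2651.
Summing gcd(|Δx|,|Δy|) over the edges gives the boundary count: gcd(61,2) + gcd(1,34) + gcd(12,12) + gcd(42,5) + gcd(8,49) = 1+1+12+1+1 = 16.
Pick's theorem gives I = A − B/2 + 1 = 2651 − 16/2 + 1 = 2644, so the closed region contains I + B = 2644 + 16 = 2660 lattice points.

2660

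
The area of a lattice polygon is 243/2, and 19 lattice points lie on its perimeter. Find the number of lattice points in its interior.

Pick's theorem A = I + B/2 − 1 rearranges to I = A − B/2 + 1 = 243/2 − 19/2 + 1 = 113.

113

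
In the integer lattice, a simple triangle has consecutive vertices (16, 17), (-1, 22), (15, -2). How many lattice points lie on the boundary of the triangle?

Along each edge there are gcd(|Δx|,|Δy|)+1 lattice points, so counting each shared vertex once the boundary has gcd(17,5) + gcd(16,24) + gcd(1,19) = 1+8+1 = 10.

10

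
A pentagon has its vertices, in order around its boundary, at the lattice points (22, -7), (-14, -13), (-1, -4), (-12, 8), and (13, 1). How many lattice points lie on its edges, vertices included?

The number of boundary lattice points is Σ gcd(|Δx|,|Δy|) = gcd(36,6) + gcd(13,9) + gcd(11,12) + gcd(25,7) + gcd(9,8) = 6+1+1+1+1 = 10.

10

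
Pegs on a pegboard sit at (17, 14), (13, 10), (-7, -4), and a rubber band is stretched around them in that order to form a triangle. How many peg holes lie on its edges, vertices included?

The number of boundary lattice points is Σ gcd(|Δx|,|Δy|) = gcd(4,4) + gcd(20,14) + gcd(24,18) = 4+2+6 = 12.

12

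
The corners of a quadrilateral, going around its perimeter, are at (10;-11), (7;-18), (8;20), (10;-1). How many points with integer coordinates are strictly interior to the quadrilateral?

By the shoelace formula, twice the signed area is |(10·(-18) − 7·(-11)) + (7·20 − 8·(-18)) + (8·(-1) − 10·20) + (10·(-11) − 10·(-1))| = 127, so the area is 127/2.
Summing gcd(|Δx|,|Δy|) over the edges gives the boundary count: gcd(3,7) + gcd(1,38) + gcd(2,21) + gcd(0,10) = 1+1+1+10 = 13.
Pick's theorem gives I = A − B/2 + 1 = 127/2 − 13/2 + 1 = 58.

58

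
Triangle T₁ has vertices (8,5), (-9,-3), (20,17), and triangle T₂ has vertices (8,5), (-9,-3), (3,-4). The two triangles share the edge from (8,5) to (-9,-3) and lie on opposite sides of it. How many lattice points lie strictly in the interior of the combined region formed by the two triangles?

104

The union is the simple quadrilateral with vertices (8,5), (20,17), (-9,-3), (3,-4) in order.
Using the shoelace formula, 2A = |[8·17 − 20·5] + [20·(-3) − (-9)·17] + [(-9)·(-4) − 3·(-3)] + [3·5 − 8·(-4)]| = 221, so the area is 221/2.
The number of boundary lattice points is Σ gcd(|Δx|,|Δy|) = gcd(12,12) + gcd(29,20) + gcd(12,1) + gcd(5,9) = 12+1+1+1 = 15.
By Pick's theorem I = A − B/2 + 1 = 221/2 − 15/2 + 1 = 104.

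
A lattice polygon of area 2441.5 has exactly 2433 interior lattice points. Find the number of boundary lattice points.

Pick's theorem gives A = I + B/2 − 1, so B = 2(A − I + 1) = 2(2441.5 − 2433 + 1) = 19.

19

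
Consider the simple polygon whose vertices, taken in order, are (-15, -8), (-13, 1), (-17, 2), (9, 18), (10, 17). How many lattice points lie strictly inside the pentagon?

138

The shoelace formula gives twice the area as |[(-15)·1 − (-13)·(-8)] + [(-13)·2 − (-17)·1] + [(-17)·18 − 9·2] + [9·17 − 10·18] + [10·(-8) − (-15)·17]| = 304, so the area is 152.
Along each edge there are gcd(|Δx|,|Δy|)+1 lattice points, so counting each shared vertex once the boundary has gcd(2,9) + gcd(4,1) + gcd(26,16) + gcd(1,1) + gcd(25,25) = 1+1+2+1+25 = 30.
By Pick's theorem A = I + B/2 − 1, so I = 152 − 30/2 + 1 = 138.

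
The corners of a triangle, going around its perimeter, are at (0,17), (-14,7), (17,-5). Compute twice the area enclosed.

The shoelace formula gives twice the area as |[0·7 − (-14)·17] + [(-14)·(-5) − 17·7] + [17·17 − 0·(-5)]| = 478, so the area is 239.

478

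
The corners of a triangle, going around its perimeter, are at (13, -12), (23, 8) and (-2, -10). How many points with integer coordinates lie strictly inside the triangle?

Using the shoelace formula, 2A = |[13·8 − 23·(-12)] + [23·(-10) − (-2)·8] + [(-2)·(-12) − 13·(-10)]| = 320, so the area is 160.
Along each edge there are gcd(|Δx|,|Δy|)+1 lattice points, so counting each shared vertex once the boundary has gcd(10,20) + gcd(25,18) + gcd(15,2) = 10+1+1 = 12.
By Pick's theorem A = I + B/2 − 1, so I = 160 − 12/2 + 1 = 155.

155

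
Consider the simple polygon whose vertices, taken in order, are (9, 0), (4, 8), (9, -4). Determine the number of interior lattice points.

8

Using the shoelace formula, 2A = |[9·8 − 4·0] + [4·(-4) − 9·8] + [9·0 − 9·(-4)]| = 20, so the area is 10.
Along each edge there are gcd(|Δx|,|Δy|)+1 lattice points, so counting each shared vertex once the boundary has gcd(5,8) + gcd(5,12) + gcd(0,4) = 1+1+4 = 6.
Pick's theorem gives I = A − B/2 + 1 = 10 − 6/2 + 1 = 8.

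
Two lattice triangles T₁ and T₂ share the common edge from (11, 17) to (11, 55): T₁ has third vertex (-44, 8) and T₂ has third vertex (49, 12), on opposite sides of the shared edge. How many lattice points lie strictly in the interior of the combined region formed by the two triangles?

1766

The union is the simple quadrilateral with vertices (11, 17), (-44, 8), (11, 55), (49, 12) in order.
Using the shoelace formula, 2A = |[11·8 − (-44)·17] + [(-44)·55 − 11·8] + [11·12 − 49·55] + [49·17 − 11·12]| = 3534, so the area is 1767.
The number of boundary lattice points is Σ gcd(|Δx|,|Δy|) = gcd(55,9) + gcd(55,47) + gcd(38,43) + gcd(38,5) = 1+1+1+1 = 4.
By Pick's theorem I = A − B/2 + 1 = 1767 − 4/2 + 1 = 1766.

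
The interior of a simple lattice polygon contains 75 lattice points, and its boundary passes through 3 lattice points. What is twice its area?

151

Pick's theorem states A = I + B/2 − 1, so A = 75 + 3/2 − 1 = 151/2.
Hence 2A = 151.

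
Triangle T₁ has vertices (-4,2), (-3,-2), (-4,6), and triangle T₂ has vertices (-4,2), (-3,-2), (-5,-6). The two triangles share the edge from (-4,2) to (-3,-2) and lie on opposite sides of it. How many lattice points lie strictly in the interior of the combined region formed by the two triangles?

The union is the simple quadrilateral with vertices (-4,2), (-4,6), (-3,-2), (-5,-6) in order.
The shoelace formula gives twice the area as |((-4)·6 − (-4)·2) + ((-4)·(-2) − (-3)·6) + ((-3)·(-6) − (-5)·(-2)) + ((-5)·2 − (-4)·(-6))| = 16, so the area is 8.
The number of boundary lattice points is Σ gcd(|Δx|,|Δy|) = gcd(0,4) + gcd(1,8) + gcd(2,4) + gcd(1,8) = 4+1+2+1 = 8.
By Pick's theorem I = A − B/2 + 1 = 8 − 8/2 + 1 = 5.

5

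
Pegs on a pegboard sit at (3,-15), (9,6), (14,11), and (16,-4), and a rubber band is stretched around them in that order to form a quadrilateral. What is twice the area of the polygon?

292

By the shoelace formula, twice the signed area is |[3·6 − 9·(-15)] + [9·11 − 14·6] + [14·(-4) − 16·11] + [16·(-15) − 3·(-4)]| = 292, so the area is 146.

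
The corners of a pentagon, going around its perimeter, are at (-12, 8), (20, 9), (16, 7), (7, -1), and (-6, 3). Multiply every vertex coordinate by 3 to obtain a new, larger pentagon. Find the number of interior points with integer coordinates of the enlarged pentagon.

1495

Using the shoelace formula, 2A = |[(-12)·9 − 20·8] + [20·7 − 16·9] + [16·(-1) − 7·7] + [7·3 − (-6)·(-1)] + [(-6)·8 − (-12)·3]| = 334, so the area is 167.
Summing gcd(|Δx|,|Δy|) over the edges gives the boundary count: gcd(32,1) + gcd(4,2) + gcd(9,8) + gcd(13,4) + gcd(6,5) = 1+2+1+1+1 = 6.
Scaling by 3 multiplies the area by 3² = 9 (so the new area is 1503) and multiplies the boundary lattice-point count by 3, giving 18.
By Pick's theorem, the interior count of the dilated polygon is 1503 − 18/2 + 1 = 1495.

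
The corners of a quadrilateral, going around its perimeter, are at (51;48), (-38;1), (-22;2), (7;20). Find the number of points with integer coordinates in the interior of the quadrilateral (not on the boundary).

339

Using the shoelace formula, 2A = |[51·1 − (-38)·48] + [(-38)·2 − (-22)·1] + [(-22)·20 − 7·2] + [7·48 − 51·20]| = 683, so the area is 683/2.
The number of boundary lattice points is Σ gcd(|Δx|,|Δy|) = gcd(89,47) + gcd(16,1) + gcd(29,18) + gcd(44,28) = 1+1+1+4 = 7.
By Pick's theorem A = I + B/2 − 1, so I = 683/2 − 7/2 + 1 = 339.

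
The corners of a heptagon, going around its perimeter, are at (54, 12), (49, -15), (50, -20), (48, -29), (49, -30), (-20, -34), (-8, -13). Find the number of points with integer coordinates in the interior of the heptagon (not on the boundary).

1901

The shoelace formula gives twice the area as |[54·(-15) − 49·12] + [49·(-20) − 50·(-15)] + [50·(-29) − 48·(-20)] + [48·(-30) − 49·(-29)] + [49·(-34) − (-20)·(-30)] + [(-20)·(-13) − (-8)·(-34)] + [(-8)·12 − 54·(-13)]| = 3809, so the area is 3809/2.
Summing gcd(|Δx|,|Δy|) over the edges gives the boundary count: gcd(5,27) + gcd(1,5) + gcd(2,9) + gcd(1,1) + gcd(69,4) + gcd(12,21) + gcd(62,25) = 1+1+1+1+1+3+1 = 9.
By Pick's theorem A = I + B/2 − 1, so I = 3809/2 − 9/2 + 1 = 1901.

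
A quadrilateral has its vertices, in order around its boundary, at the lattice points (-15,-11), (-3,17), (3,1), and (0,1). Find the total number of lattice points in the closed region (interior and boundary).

169

The shoelace formula gives twice the area as |((-15)·17 − (-3)·(-11)) + ((-3)·1 − 3·17) + (3·1 − 0·1) + (0·(-11) − (-15)·1)| = 324, so the area is 162.
Summing gcd(|Δx|,|Δy|) over the edges gives the boundary count: gcd(12,28) + gcd(6,16) + gcd(3,0) + gcd(15,12) = 4+2+3+3 = 12.
Pick's theorem gives I = A − B/2 + 1 = 162 − 12/2 + 1 = 157, so the closed region contains I + B = 157 + 12 = 169 lattice points.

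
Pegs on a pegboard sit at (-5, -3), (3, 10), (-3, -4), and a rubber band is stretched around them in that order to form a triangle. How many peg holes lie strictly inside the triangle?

16

Using the shoelace formula, 2A = |[(-5)·10 − 3·(-3)] + [3·(-4) − (-3)·10] + [(-3)·(-3) − (-5)·(-4)]| = 34, so the area is 17.
Along each edge there are gcd(|Δx|,|Δy|)+1 lattice points, so counting each shared vertex once the boundary has gcd(8,13) + gcd(6,14) + gcd(2,1) = 1+2+1 = 4.
Pick's theorem gives I = A − B/2 + 1 = 17 − 4/2 + 1 = 16.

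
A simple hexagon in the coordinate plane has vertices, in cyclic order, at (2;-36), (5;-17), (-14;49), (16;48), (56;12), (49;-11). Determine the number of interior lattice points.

Using the shoelace formula, 2A = |[2·(-17) − 5·(-36)] + [5·49 − (-14)·(-17)] + [(-14)·48 − 16·49] + [16·12 − 56·48] + [56·(-11) − 49·12] + [49·(-36) − 2·(-11)]| = 6745, so the area is 6745/2.
Summing gcd(|Δx|,|Δy|) over the edges gives the boundary count: gcd(3,19) + gcd(19,66) + gcd(30,1) + gcd(40,36) + gcd(7,23) + gcd(47,25) = 1+1+1+4+1+1 = 9.
By Pick's theorem A = I + B/2 − 1, so I = 6745/2 − 9/2 + 1 = 3369.

3369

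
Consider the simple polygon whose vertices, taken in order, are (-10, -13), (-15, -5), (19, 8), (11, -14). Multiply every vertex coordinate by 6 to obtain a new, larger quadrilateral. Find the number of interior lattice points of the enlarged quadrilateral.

14512

By the shoelace formula, twice the signed area is |((-10)·(-5) − (-15)·(-13)) + ((-15)·8 − 19·(-5)) + (19·(-14) − 11·8) + (11·(-13) − (-10)·(-14))| = 807, so the area is 403.5.
Along each edge there are gcd(|Δx|,|Δy|)+1 lattice points, so counting each shared vertex once the boundary has gcd(5,8) + gcd(34,13) + gcd(8,22) + gcd(21,1) = 1+1+2+1 = 5.
Scaling by 6 multiplies the area by 6² = 36 (so the new area is 14526) and multiplies the boundary lattice-point count by 6, giving 30.
By Pick's theorem, the interior count of the dilated polygon is 14526 − 30/2 + 1 = 14512.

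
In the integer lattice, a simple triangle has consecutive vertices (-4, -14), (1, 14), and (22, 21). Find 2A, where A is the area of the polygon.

553

By the shoelace formula, twice the signed area is |[(-4)·14 − 1·(-14)] + [1·21 − 22·14] + [22·(-14) − (-4)·21]| = 553, so the area is 276.5.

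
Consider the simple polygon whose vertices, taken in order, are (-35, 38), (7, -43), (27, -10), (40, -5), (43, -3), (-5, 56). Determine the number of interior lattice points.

3421

By the shoelace formula, twice the signed area is |[(-35)·(-43) − 7·38] + [7·(-10) − 27·(-43)] + [27·(-5) − 40·(-10)] + [40·(-3) − 43·(-5)] + [43·56 − (-5)·(-3)] + [(-5)·38 − (-35)·56]| = 6853, so the area is 3426.5.
The number of boundary lattice points is Σ gcd(|Δx|,|Δy|) = gcd(42,81) + gcd(20,33) + gcd(13,5) + gcd(3,2) + gcd(48,59) + gcd(30,18) = 3+1+1+1+1+6 = 13.
By Pick's theorem A = I + B/2 − 1, so I = 3426.5 − 13/2 + 1 = 3421.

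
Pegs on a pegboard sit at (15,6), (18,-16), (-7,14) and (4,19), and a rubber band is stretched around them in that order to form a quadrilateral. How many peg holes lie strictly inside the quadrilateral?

326

By the shoelace formula, twice the signed area is |[15·(-16) − 18·6] + [18·14 − (-7)·(-16)] + [(-7)·19 − 4·14] + [4·6 − 15·19]| = 658, so the area is 329.
The number of boundary lattice points is Σ gcd(|Δx|,|Δy|) = gcd(3,22) + gcd(25,30) + gcd(11,5) + gcd(11,13) = 1+5+1+1 = 8.
Pick's theorem gives I = A − B/2 + 1 = 329 − 8/2 + 1 = 326.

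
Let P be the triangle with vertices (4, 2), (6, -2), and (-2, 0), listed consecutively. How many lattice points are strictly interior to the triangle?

The shoelace formula gives twice the area as |(4·(-2) − 6·2) + (6·0 − (-2)·(-2)) + ((-2)·2 − 4·0)| = 28, so the area is 14.
Summing gcd(|Δx|,|Δy|) over the edges gives the boundary count: gcd(2,4) + gcd(8,2) + gcd(6,2) = 2+2+2 = 6.
By Pick's theorem A = I + B/2 − 1, so I = 14 − 6/2 + 1 = 12.

12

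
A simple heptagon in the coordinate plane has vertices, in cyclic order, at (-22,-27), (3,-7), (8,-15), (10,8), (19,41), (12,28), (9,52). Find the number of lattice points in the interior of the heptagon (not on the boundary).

The shoelace formula gives twice the area as |[(-22)·(-7) − 3·(-27)] + [3·(-15) − 8·(-7)] + [8·8 − 10·(-15)] + [10·41 − 19·8] + [19·28 − 12·41] + [12·52 − 9·28] + [9·(-27) − (-22)·52]| = 2031, so the area is 2031/2.
Summing gcd(|Δx|,|Δy|) over the edges gives the boundary count: gcd(25,20) + gcd(5,8) + gcd(2,23) + gcd(9,33) + gcd(7,13) + gcd(3,24) + gcd(31,79) = 5+1+1+3+1+3+1 = 15.
By Pick's theorem A = I + B/2 − 1, so I = 2031/2 − 15/2 + 1 = 1009.

1009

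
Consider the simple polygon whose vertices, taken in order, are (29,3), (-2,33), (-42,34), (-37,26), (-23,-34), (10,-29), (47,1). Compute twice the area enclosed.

By the shoelace formula, twice the signed area is |(29·33 − (-2)·3) + ((-2)·34 − (-42)·33) + ((-42)·26 − (-37)·34) + ((-37)·(-34) − (-23)·26) + ((-23)·(-29) − 10·(-34)) + (10·1 − 47·(-29)) + (47·3 − 29·1)| = 6795, so the area is 3397.5.

6795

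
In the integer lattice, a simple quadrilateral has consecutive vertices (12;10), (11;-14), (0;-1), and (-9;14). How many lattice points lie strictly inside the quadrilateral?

276

Using the shoelace formula, 2A = |[12·(-14) − 11·10] + [11·(-1) − 0·(-14)] + [0·14 − (-9)·(-1)] + [(-9)·10 − 12·14]| = 556, so the area is 278.
Along each edge there are gcd(|Δx|,|Δy|)+1 lattice points, so counting each shared vertex once the boundary has gcd(1,24) + gcd(11,13) + gcd(9,15) + gcd(21,4) = 1+1+3+1 = 6.
Pick's theorem gives I = A − B/2 + 1 = 278 − 6/2 + 1 = 276.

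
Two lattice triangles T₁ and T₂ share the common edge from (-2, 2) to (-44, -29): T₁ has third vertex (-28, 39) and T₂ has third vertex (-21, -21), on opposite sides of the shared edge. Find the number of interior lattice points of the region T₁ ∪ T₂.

1366

The union is the simple quadrilateral with vertices (-2, 2), (-28, 39), (-44, -29), (-21, -21) in order.
The shoelace formula gives twice the area as |[(-2)·39 − (-28)·2] + [(-28)·(-29) − (-44)·39] + [(-44)·(-21) − (-21)·(-29)] + [(-21)·2 − (-2)·(-21)]| = 2737, so the area is 2737/2.
Along each edge there are gcd(|Δx|,|Δy|)+1 lattice points, so counting each shared vertex once the boundary has gcd(26,37) + gcd(16,68) + gcd(23,8) + gcd(19,23) = 1+4+1+1 = 7.
By Pick's theorem I = A − B/2 + 1 = 2737/2 − 7/2 + 1 = 1366.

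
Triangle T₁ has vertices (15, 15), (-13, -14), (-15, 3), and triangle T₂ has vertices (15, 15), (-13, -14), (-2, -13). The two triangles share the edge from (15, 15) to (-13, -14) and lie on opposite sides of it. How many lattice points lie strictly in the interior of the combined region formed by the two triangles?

The union is the simple quadrilateral with vertices (15, 15), (-15, 3), (-13, -14), (-2, -13) in order.
By the shoelace formula, twice the signed area is |[15·3 − (-15)·15] + [(-15)·(-14) − (-13)·3] + [(-13)·(-13) − (-2)·(-14)] + [(-2)·15 − 15·(-13)]| = 825, so the area is 825/2.
The number of boundary lattice points is Σ gcd(|Δx|,|Δy|) = gcd(30,12) + gcd(2,17) + gcd(11,1) + gcd(17,28) = 6+1+1+1 = 9.
By Pick's theorem I = A − B/2 + 1 = 825/2 − 9/2 + 1 = 409.

409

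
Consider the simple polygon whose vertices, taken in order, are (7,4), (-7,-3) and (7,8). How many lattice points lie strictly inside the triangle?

Using the shoelace formula, 2A = |(7·(-3) − (-7)·4) + ((-7)·8 − 7·(-3)) + (7·4 − 7·8)| = 56, so the area is 28.
The number of boundary lattice points is Σ gcd(|Δx|,|Δy|) = gcd(14,7) + gcd(14,11) + gcd(0,4) = 7+1+4 = 12.
By Pick's theorem A = I + B/2 − 1, so I = 28 − 12/2 + 1 = 23.

23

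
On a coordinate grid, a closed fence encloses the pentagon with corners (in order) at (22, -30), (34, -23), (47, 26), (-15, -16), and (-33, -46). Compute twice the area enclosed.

4281

Using the shoelace formula, 2A = |[22·(-23) − 34·(-30)] + [34·26 − 47·(-23)] + [47·(-16) − (-15)·26] + [(-15)·(-46) − (-33)·(-16)] + [(-33)·(-30) − 22·(-46)]| = 4281, so the area is 2140.5.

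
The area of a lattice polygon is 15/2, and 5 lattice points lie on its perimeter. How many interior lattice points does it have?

Pick's theorem A = I + B/2 − 1 rearranges to I = A − B/2 + 1 = 15/2 − 5/2 + 1 = 6.

6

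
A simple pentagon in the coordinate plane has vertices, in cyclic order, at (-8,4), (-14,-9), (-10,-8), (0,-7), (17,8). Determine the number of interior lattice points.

Using the shoelace formula, 2A = |((-8)·(-9) − (-14)·4) + ((-14)·(-8) − (-10)·(-9)) + ((-10)·(-7) − 0·(-8)) + (0·8 − 17·(-7)) + (17·4 − (-8)·8)| = 471, so the area is 471/2.
The number of boundary lattice points is Σ gcd(|Δx|,|Δy|) = gcd(6,13) + gcd(4,1) + gcd(10,1) + gcd(17,15) + gcd(25,4) = 1+1+1+1+1 = 5.
By Pick's theorem A = I + B/2 − 1, so I = 471/2 − 5/2 + 1 = 234.

234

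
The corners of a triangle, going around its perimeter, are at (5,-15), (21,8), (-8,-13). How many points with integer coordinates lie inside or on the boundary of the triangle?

168

Using the shoelace formula, 2A = |(5·8 − 21·(-15)) + (21·(-13) − (-8)·8) + ((-8)·(-15) − 5·(-13))| = 331, so the area is 165.5.
Summing gcd(|Δx|,|Δy|) over the edges gives the boundary count: gcd(16,23) + gcd(29,21) + gcd(13,2) = 1+1+1 = 3.
Pick's theorem gives I = A − B/2 + 1 = 165.5 − 3/2 + 1 = 165, so the closed region contains I + B = 165 + 3 = 168 lattice points.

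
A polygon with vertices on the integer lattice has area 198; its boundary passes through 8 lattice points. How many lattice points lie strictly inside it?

From Pick's theorem, I = A − B/2 + 1 = 198 − 8/2 + 1 = 195.

195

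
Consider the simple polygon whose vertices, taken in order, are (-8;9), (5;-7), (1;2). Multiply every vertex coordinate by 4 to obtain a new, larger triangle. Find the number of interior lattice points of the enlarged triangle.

Using the shoelace formula, 2A = |((-8)·(-7) − 5·9) + (5·2 − 1·(-7)) + (1·9 − (-8)·2)| = 53, so the area is 26.5.
Summing gcd(|Δx|,|Δy|) over the edges gives the boundary count: gcd(13,16) + gcd(4,9) + gcd(9,7) = 1+1+1 = 3.
Scaling by 4 multiplies the area by 4² = 16 (so the new area is 424) and multiplies the boundary lattice-point count by 4, giving 12.
By Pick's theorem, the interior count of the dilated polygon is 424 − 12/2 + 1 = 419.

419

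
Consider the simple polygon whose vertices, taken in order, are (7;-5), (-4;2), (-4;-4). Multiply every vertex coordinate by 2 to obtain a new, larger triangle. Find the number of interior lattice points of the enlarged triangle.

125

The shoelace formula gives twice the area as |(7·2 − (-4)·(-5)) + ((-4)·(-4) − (-4)·2) + ((-4)·(-5) − 7·(-4))| = 66, so the area is 33.
The number of boundary lattice points is Σ gcd(|Δx|,|Δy|) = gcd(11,7) + gcd(0,6) + gcd(11,1) = 1+6+1 = 8.
Scaling by 2 multiplies the area by 2² = 4 (so the new area is 132) and multiplies the boundary lattice-point count by 2, giving 16.
By Pick's theorem, the interior count of the dilated polygon is 132 − 16/2 + 1 = 125.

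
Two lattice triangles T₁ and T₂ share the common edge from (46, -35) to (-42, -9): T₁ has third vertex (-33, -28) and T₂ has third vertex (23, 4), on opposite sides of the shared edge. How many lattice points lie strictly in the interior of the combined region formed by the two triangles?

The union is the simple quadrilateral with vertices (46, -35), (-33, -28), (-42, -9), (23, 4) in order.
The shoelace formula gives twice the area as |(46·(-28) − (-33)·(-35)) + ((-33)·(-9) − (-42)·(-28)) + ((-42)·4 − 23·(-9)) + (23·(-35) − 46·4)| = 4272, so the area is 2136.
Along each edge there are gcd(|Δx|,|Δy|)+1 lattice points, so counting each shared vertex once the boundary has gcd(79,7) + gcd(9,19) + gcd(65,13) + gcd(23,39) = 1+1+13+1 = 16.
By Pick's theorem I = A − B/2 + 1 = 2136 − 16/2 + 1 = 2129.

2129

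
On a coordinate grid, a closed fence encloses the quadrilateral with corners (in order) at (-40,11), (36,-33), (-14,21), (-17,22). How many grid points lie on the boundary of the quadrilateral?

8

The number of boundary lattice points is Σ gcd(|Δx|,|Δy|) = gcd(76,44) + gcd(50,54) + gcd(3,1) + gcd(23,11) = 4+2+1+1 = 8.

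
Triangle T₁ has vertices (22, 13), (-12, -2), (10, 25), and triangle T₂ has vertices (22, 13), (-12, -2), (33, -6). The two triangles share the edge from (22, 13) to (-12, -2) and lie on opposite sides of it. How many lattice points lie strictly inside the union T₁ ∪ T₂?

693

The union is the simple quadrilateral with vertices (22, 13), (10, 25), (-12, -2), (33, -6) in order.
By the shoelace formula, twice the signed area is |(22·25 − 10·13) + (10·(-2) − (-12)·25) + ((-12)·(-6) − 33·(-2)) + (33·13 − 22·(-6))| = 1399, so the area is 699.5.
Summing gcd(|Δx|,|Δy|) over the edges gives the boundary count: gcd(12,12) + gcd(22,27) + gcd(45,4) + gcd(11,19) = 12+1+1+1 = 15.
By Pick's theorem I = A − B/2 + 1 = 699.5 − 15/2 + 1 = 693.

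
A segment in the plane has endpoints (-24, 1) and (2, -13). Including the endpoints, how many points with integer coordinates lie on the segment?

The number of lattice points on a segment between lattice points is gcd(|Δx|,|Δy|) + 1 = gcd(26,14) + 1 = 2 + 1 = 3.

3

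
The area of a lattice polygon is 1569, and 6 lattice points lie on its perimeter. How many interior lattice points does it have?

1567

From Pick's theorem, I = A − B/2 + 1 = 1569 − 6/2 + 1 = 1567.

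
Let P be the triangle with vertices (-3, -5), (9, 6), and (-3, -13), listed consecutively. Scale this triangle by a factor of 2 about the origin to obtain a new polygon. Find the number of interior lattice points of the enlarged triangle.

183

By the shoelace formula, twice the signed area is |[(-3)·6 − 9·(-5)] + [9·(-13) − (-3)·6] + [(-3)·(-5) − (-3)·(-13)]| = 96, so the area is 48.
Summing gcd(|Δx|,|Δy|) over the edges gives the boundary count: gcd(12,11) + gcd(12,19) + gcd(0,8) = 1+1+8 = 10.
Scaling by 2 multiplies the area by 2² = 4 (so the new area is 192) and multiplies the boundary lattice-point count by 2, giving 20.
By Pick's theorem, the interior count of the dilated polygon is 192 − 20/2 + 1 = 183.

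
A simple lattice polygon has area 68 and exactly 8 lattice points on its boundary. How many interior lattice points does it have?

65

Pick's theorem A = I + B/2 − 1 rearranges to I = A − B/2 + 1 = 68 − 8/2 + 1 = 65.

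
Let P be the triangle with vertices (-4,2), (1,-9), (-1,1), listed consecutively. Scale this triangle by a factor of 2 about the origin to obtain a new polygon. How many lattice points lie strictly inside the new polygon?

The shoelace formula gives twice the area as |[(-4)·(-9) − 1·2] + [1·1 − (-1)·(-9)] + [(-1)·2 − (-4)·1]| = 28, so the area is 14.
The number of boundary lattice points is Σ gcd(|Δx|,|Δy|) = gcd(5,11) + gcd(2,10) + gcd(3,1) = 1+2+1 = 4.
Scaling by 2 multiplies the area by 2² = 4 (so the new area is 56) and multiplies the boundary lattice-point count by 2, giving 8.
By Pick's theorem, the interior count of the dilated polygon is 56 − 8/2 + 1 = 53.

53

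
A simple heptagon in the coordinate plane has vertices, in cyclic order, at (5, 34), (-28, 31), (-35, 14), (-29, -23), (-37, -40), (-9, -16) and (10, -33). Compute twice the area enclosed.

By the shoelace formula, twice the signed area is |[5·31 − (-28)·34] + [(-28)·14 − (-35)·31] + [(-35)·(-23) − (-29)·14] + [(-29)·(-40) − (-37)·(-23)] + [(-37)·(-16) − (-9)·(-40)] + [(-9)·(-33) − 10·(-16)] + [10·34 − 5·(-33)]| = 4514, so the area is 2257.

4514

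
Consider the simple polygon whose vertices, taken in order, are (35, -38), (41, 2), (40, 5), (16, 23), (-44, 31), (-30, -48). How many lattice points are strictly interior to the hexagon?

4973

By the shoelace formula, twice the signed area is |[35·2 − 41·(-38)] + [41·5 − 40·2] + [40·23 − 16·5] + [16·31 − (-44)·23] + [(-44)·(-48) − (-30)·31] + [(-30)·(-38) − 35·(-48)]| = 9963, so the area is 9963/2.
Summing gcd(|Δx|,|Δy|) over the edges gives the boundary count: gcd(6,40) + gcd(1,3) + gcd(24,18) + gcd(60,8) + gcd(14,79) + gcd(65,10) = 2+1+6+4+1+5 = 19.
By Pick's theorem A = I + B/2 − 1, so I = 9963/2 − 19/2 + 1 = 4973.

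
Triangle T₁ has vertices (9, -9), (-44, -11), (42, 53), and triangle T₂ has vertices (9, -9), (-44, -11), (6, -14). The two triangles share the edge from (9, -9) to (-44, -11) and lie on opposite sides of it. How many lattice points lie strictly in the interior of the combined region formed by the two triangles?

The union is the simple quadrilateral with vertices (9, -9), (42, 53), (-44, -11), (6, -14) in order.
By the shoelace formula, twice the signed area is |(9·53 − 42·(-9)) + (42·(-11) − (-44)·53) + ((-44)·(-14) − 6·(-11)) + (6·(-9) − 9·(-14))| = 3479, so the area is 1739.5.
Summing gcd(|Δx|,|Δy|) over the edges gives the boundary count: gcd(33,62) + gcd(86,64) + gcd(50,3) + gcd(3,5) = 1+2+1+1 = 5.
By Pick's theorem I = A − B/2 + 1 = 1739.5 − 5/2 + 1 = 1738.

1738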